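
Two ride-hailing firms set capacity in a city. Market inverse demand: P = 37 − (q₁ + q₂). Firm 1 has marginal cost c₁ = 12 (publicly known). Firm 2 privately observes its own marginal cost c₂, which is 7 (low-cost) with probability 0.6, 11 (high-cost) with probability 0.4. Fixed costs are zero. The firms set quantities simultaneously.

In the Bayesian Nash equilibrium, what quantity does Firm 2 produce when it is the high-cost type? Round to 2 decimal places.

Firm 2 with cost c maximizes (37 − (q₁+q₂) − c)·q₂, giving q₂(c) = (37 − c − q₁)/2.
E[c₂] = 0.6·7 + 0.4·11 = 8.6
Firm 1's FOC against E[q₂] yields q₁ = (37 − 2·12 + E[c₂])/3 = (37 − 24 + 8.6)/3 = 7.2.
q₂(high-cost) = (37 − 11 − 7.2)/2 = 9.4.

9.40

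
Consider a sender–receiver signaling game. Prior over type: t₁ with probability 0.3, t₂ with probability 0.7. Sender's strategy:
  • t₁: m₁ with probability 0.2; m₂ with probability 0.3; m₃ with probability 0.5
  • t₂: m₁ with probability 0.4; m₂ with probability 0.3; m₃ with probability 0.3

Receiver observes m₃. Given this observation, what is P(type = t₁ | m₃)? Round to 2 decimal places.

0.42

Apply Bayes' rule using the sender's strategy as the likelihood.
P(m₃) = 0.3·0.5 + 0.7·0.3 = 0.36
P(t₁ | m₃) = (0.3·0.5) / 0.36 = 0.15 / 0.36 = 0.416667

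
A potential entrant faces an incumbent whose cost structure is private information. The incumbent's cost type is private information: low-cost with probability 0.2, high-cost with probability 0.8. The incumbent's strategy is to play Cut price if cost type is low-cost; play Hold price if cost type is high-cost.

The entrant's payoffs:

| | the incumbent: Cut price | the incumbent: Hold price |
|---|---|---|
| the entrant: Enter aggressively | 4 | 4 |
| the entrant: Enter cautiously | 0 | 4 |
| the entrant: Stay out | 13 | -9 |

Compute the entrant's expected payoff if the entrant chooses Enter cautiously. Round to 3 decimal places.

E[Enter cautiously] = 0.2·0 + 0.8·4 = 0 + 3.2 = 3.2

3.200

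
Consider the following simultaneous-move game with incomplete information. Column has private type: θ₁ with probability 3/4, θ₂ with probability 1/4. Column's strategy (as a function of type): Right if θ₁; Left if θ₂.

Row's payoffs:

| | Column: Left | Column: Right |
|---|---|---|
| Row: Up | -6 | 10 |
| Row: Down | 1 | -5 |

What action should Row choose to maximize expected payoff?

Up

E[Up] = 3/4·(10) + 1/4·(-6) = 6
E[Down] = 3/4·(-5) + 1/4·(1) = -7/2
Best response: Up (6 is the largest).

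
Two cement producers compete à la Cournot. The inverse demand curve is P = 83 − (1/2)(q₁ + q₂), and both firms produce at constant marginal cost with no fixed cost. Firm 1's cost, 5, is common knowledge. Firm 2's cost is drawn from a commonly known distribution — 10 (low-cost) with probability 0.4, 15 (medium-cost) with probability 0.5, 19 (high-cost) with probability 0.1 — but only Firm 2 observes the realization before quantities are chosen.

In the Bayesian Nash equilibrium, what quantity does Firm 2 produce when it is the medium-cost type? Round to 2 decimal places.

39.20

Type-c best response for Firm 2: q₂(c) = (83 − c) − q₁/2.
Firm 1 maximizes expected profit; its first-order condition is 83 − q₁ − (1/2)E[q₂] − 5 = 0.
Substituting E[q₂] and solving: E[c₂] = 13.4, so q₁ = (83 − 2·5 + 13.4)/(3/2) = 57.6.
q₂(medium-cost) = (83 − 15 − (1/2)·57.6) = 39.2.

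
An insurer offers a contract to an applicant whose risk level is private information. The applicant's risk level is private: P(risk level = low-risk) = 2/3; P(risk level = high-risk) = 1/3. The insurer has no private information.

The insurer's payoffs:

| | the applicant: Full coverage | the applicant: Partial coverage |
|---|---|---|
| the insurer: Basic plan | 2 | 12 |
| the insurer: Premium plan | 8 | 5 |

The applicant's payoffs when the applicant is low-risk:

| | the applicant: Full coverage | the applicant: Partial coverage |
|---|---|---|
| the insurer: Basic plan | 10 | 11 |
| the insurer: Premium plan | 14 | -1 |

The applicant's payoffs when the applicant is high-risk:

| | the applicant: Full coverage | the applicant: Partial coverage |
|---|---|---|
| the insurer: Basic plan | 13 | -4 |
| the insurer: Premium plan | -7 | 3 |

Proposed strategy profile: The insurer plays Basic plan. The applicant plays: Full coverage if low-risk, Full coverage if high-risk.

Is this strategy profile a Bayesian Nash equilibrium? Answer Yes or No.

No

The insurer plays Basic plan: E[Basic plan] = 2/3·(2) + 1/3·(2) = 2; E[Premium plan] = 8. Not best-responding. ✗
The applicant (risk level low-risk), facing Basic plan: Full coverage gives 10, Partial coverage gives 11. Proposed Full coverage is not best — profitable deviation exists. ✗
The applicant (risk level high-risk), facing Basic plan: Full coverage gives 13, Partial coverage gives -4. Proposed Full coverage is best. ✓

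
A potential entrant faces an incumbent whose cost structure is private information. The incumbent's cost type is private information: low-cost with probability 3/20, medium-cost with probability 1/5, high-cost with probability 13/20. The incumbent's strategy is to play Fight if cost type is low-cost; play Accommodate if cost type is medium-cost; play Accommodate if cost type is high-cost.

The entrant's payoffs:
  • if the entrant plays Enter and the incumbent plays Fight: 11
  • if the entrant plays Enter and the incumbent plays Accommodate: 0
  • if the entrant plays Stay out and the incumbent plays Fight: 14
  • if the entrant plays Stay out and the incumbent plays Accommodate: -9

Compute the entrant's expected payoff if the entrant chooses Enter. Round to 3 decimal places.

1.650

E[Enter] = 3/20·11 + 1/5·0 + 13/20·0 = 33/20 + 0 + 0 = 33/20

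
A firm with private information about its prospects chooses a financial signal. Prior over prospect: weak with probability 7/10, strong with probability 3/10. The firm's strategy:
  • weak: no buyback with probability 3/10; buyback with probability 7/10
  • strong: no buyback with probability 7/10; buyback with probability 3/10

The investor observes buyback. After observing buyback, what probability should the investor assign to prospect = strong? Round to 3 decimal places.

Apply Bayes' rule using the sender's strategy as the likelihood.
P(buyback) = (7/10)·(7/10) + (3/10)·(3/10) = 29/50
P(strong | buyback) = ((3/10)·(3/10)) / (29/50) = (9/100) / (29/50) = 9/58

0.155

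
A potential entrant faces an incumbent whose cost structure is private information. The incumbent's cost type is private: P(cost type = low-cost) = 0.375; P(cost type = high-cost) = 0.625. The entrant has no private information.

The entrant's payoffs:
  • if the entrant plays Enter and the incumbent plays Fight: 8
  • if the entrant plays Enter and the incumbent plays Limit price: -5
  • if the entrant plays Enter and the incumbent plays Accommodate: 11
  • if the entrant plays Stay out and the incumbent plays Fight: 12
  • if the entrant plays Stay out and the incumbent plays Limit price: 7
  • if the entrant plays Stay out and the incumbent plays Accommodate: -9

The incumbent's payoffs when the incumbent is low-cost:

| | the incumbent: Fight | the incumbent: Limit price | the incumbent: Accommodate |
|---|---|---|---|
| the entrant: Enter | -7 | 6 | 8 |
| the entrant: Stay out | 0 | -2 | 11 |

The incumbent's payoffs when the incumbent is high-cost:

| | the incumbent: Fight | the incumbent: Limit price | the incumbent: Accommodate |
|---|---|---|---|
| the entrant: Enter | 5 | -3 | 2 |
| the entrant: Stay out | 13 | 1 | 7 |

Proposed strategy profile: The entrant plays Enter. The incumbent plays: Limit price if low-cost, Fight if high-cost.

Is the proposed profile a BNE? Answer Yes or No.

The entrant plays Enter: E[Enter] = 0.375·(-5) + 0.625·(8) = 3.125; E[Stay out] = 10.125. Not best-responding. ✗
The incumbent (cost type low-cost), facing Enter: Fight gives -7, Limit price gives 6, Accommodate gives 8. Proposed Limit price is not best — profitable deviation exists. ✗
The incumbent (cost type high-cost), facing Enter: Fight gives 5, Limit price gives -3, Accommodate gives 2. Proposed Fight is best. ✓

No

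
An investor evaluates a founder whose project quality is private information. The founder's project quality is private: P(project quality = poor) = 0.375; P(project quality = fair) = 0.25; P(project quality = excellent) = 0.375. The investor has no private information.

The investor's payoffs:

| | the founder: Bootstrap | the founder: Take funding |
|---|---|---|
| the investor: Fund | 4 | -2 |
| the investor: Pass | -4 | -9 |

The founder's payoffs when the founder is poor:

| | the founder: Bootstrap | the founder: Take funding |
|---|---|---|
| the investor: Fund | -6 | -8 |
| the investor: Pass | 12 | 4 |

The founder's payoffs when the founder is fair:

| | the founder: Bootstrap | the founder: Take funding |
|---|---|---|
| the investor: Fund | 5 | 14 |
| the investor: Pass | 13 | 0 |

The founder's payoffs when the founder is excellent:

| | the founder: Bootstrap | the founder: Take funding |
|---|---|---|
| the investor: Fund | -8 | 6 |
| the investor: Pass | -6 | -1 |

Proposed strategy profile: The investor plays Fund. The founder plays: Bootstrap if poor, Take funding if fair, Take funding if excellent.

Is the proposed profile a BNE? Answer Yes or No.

A profile is a BNE iff every type of every player is best-responding given beliefs about the other side.
The investor plays Fund: E[Fund] = 0.375·(4) + 0.25·(-2) + 0.375·(-2) = 0.25; E[Pass] = -7.125. Best-responding. ✓
The founder (project quality poor), facing Fund: Bootstrap gives -6, Take funding gives -8. Proposed Bootstrap is best. ✓
The founder (project quality fair), facing Fund: Bootstrap gives 5, Take funding gives 14. Proposed Take funding is best. ✓
The founder (project quality excellent), facing Fund: Bootstrap gives -8, Take funding gives 6. Proposed Take funding is best. ✓

Yes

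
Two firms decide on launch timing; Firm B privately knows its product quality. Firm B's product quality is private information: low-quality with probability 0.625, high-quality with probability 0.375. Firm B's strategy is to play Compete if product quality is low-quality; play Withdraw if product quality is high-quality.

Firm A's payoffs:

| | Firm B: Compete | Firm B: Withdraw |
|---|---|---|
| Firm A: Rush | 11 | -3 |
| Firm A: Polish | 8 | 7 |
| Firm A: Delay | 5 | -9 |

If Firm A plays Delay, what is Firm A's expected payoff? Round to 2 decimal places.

-0.25

E[Delay] = 0.625·5 + 0.375·(-9) = 3.125 + (-3.375) = -0.25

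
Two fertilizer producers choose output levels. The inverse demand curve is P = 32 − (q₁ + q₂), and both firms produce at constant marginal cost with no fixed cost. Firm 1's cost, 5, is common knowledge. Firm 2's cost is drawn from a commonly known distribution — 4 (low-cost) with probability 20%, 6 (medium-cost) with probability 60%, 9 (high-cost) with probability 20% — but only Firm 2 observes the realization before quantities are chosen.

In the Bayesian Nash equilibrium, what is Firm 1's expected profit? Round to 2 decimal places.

88.36

Each type of Firm 2 best-responds to q₁; Firm 1 best-responds to the expected q₂ over Firm 2's types.
Firm 2 with cost c maximizes (32 − (q₁+q₂) − c)·q₂, giving q₂(c) = (32 − c − q₁)/2.
E[c₂] = 0.2·4 + 0.6·6 + 0.2·9 = 6.2
Firm 1's FOC against E[q₂] yields q₁ = (32 − 2·5 + E[c₂])/3 = (32 − 10 + 6.2)/3 = 9.4.
E[P] = 32 − (q₁ + E[q₂]) = 14.4; Firm 1's expected profit = (E[P] − 5)·q₁ = (14.4 − 5)·9.4 = 88.36.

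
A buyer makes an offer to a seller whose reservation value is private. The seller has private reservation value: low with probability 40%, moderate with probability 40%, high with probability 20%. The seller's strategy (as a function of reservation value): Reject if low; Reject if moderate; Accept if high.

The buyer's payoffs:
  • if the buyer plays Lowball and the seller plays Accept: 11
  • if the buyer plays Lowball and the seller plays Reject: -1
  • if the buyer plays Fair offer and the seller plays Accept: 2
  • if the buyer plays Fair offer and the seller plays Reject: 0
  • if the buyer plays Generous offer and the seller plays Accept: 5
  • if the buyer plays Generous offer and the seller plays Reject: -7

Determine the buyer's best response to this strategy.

E[Lowball] = 0.4·(-1) + 0.4·(-1) + 0.2·(11) = 1.4
E[Fair offer] = 0.4·(0) + 0.4·(0) + 0.2·(2) = 0.4
E[Generous offer] = 0.4·(-7) + 0.4·(-7) + 0.2·(5) = -4.6
Best response: Lowball (1.4 is the largest).

Lowball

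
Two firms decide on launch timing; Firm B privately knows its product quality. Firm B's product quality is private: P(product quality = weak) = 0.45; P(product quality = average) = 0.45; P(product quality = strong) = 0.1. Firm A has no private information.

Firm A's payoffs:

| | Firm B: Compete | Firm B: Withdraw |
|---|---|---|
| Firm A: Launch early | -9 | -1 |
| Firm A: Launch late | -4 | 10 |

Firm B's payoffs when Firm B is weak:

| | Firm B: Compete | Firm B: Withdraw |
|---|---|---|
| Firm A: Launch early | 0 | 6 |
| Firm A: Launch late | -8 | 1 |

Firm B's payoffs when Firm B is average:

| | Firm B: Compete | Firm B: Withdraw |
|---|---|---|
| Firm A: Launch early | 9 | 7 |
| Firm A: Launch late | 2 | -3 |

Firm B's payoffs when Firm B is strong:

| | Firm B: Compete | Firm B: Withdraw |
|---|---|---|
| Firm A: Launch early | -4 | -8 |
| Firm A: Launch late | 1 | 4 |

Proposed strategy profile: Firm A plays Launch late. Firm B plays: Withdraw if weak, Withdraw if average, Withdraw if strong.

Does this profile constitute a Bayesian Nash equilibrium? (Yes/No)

No

A profile is a BNE iff every type of every player is best-responding given beliefs about the other side.
Firm A plays Launch late: E[Launch late] = 0.45·(10) + 0.45·(10) + 0.1·(10) = 10; E[Launch early] = -1. Best-responding. ✓
Firm B (product quality weak), facing Launch late: Compete gives -8, Withdraw gives 1. Proposed Withdraw is best. ✓
Firm B (product quality average), facing Launch late: Compete gives 2, Withdraw gives -3. Proposed Withdraw is not best — profitable deviation exists. ✗
Firm B (product quality strong), facing Launch late: Compete gives 1, Withdraw gives 4. Proposed Withdraw is best. ✓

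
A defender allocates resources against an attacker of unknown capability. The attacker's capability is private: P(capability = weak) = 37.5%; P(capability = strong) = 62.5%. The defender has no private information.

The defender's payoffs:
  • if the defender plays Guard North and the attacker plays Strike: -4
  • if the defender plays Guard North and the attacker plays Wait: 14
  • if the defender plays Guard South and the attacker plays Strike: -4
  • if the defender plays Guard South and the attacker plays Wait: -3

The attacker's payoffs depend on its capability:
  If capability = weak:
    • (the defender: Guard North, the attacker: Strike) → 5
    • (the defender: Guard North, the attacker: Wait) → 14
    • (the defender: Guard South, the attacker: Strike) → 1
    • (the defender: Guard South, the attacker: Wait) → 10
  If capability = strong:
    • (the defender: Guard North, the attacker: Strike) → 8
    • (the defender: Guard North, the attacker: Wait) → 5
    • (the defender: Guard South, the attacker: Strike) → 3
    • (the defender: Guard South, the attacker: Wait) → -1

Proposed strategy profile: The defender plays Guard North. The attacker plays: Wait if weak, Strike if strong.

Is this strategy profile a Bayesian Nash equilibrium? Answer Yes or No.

Yes

The defender plays Guard North: E[Guard North] = 0.375·(14) + 0.625·(-4) = 2.75; E[Guard South] = -3.625. Best-responding. ✓
The attacker (capability weak), facing Guard North: Strike gives 5, Wait gives 14. Proposed Wait is best. ✓
The attacker (capability strong), facing Guard North: Strike gives 8, Wait gives 5. Proposed Strike is best. ✓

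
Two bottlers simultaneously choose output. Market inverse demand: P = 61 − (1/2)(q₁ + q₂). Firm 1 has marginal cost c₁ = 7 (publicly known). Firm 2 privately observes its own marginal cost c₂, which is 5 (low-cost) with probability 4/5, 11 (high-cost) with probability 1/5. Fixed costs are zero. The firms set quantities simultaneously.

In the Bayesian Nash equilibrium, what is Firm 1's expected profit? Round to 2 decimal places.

Firm 2 with cost c maximizes (61 − (1/2)(q₁+q₂) − c)·q₂, giving q₂(c) = (61 − c − (1/2)q₁).
E[c₂] = 4/5·5 + 1/5·11 = 6.2
Firm 1's FOC against E[q₂] yields q₁ = (61 − 2·7 + E[c₂])/(3/2) = (61 − 14 + 6.2)/(3/2) = 35.4667.
E[P] = 61 − (1/2)·(q₁ + E[q₂]) = 24.7333; Firm 1's expected profit = (E[P] − 7)·q₁ = (24.7333 − 7)·35.4667 = 628.942.

628.94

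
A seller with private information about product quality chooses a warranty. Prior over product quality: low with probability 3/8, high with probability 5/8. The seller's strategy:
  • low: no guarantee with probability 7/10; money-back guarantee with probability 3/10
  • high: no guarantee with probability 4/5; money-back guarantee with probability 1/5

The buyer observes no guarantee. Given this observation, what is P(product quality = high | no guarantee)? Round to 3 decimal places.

P(no guarantee) = (3/8)·(7/10) + (5/8)·(4/5) = 61/80
P(high | no guarantee) = ((5/8)·(4/5)) / (61/80) = (1/2) / (61/80) = 40/61

0.656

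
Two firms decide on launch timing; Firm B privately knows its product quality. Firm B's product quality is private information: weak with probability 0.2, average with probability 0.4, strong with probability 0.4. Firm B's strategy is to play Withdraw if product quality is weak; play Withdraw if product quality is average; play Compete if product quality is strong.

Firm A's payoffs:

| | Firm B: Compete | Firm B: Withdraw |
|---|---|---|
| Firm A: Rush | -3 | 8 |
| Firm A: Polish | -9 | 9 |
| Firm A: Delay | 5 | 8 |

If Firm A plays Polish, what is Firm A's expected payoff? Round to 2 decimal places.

E[Polish] = 0.2·9 + 0.4·9 + 0.4·(-9) = 1.8 + 3.6 + (-3.6) = 1.8

1.80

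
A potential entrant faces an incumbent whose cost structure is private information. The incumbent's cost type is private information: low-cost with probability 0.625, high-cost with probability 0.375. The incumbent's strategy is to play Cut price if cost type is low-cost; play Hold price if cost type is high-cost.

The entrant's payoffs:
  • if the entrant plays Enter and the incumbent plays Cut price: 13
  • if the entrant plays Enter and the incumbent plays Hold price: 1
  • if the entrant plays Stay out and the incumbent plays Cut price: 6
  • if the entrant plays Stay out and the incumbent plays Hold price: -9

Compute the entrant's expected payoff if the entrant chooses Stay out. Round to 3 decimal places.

E[Stay out] = 0.625·6 + 0.375·(-9) = 3.75 + (-3.375) = 0.375

0.375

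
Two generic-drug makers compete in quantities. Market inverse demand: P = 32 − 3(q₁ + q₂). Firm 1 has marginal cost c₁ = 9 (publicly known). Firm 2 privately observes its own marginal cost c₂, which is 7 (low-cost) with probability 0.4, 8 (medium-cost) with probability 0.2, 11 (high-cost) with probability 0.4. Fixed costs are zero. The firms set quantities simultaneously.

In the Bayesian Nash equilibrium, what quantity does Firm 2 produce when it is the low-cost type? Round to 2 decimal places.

2.90

Each type of Firm 2 best-responds to q₁; Firm 1 best-responds to the expected q₂ over Firm 2's types.
Firm 2 with cost c maximizes (32 − 3(q₁+q₂) − c)·q₂, giving q₂(c) = (32 − c − 3q₁)/6.
E[c₂] = 0.4·7 + 0.2·8 + 0.4·11 = 8.8
Firm 1's FOC against E[q₂] yields q₁ = (32 − 2·9 + E[c₂])/9 = (32 − 18 + 8.8)/9 = 2.53333.
q₂(low-cost) = (32 − 7 − 3·2.53333)/6 = 2.9.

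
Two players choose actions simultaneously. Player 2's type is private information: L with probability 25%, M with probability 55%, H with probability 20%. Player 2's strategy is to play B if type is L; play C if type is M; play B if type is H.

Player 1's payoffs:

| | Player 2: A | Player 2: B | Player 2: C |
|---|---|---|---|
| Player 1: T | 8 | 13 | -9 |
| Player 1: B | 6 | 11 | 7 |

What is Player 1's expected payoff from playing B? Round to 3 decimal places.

8.800

E[B] = 0.25·11 + 0.55·7 + 0.2·11 = 2.75 + 3.85 + 2.2 = 8.8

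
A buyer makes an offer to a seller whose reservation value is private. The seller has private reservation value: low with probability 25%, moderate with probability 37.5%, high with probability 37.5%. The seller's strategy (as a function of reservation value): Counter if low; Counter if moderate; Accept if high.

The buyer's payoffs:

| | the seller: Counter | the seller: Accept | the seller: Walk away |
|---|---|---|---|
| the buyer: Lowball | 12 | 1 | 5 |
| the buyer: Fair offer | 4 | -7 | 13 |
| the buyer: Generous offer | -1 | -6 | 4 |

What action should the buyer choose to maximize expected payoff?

Compute the buyer's expected payoff for each action, taking the expectation over the seller's type.
E[Lowball] = 0.25·(12) + 0.375·(12) + 0.375·(1) = 7.875
E[Fair offer] = 0.25·(4) + 0.375·(4) + 0.375·(-7) = -0.125
E[Generous offer] = 0.25·(-1) + 0.375·(-1) + 0.375·(-6) = -2.875
Best response: Lowball (7.875 is the largest).

Lowball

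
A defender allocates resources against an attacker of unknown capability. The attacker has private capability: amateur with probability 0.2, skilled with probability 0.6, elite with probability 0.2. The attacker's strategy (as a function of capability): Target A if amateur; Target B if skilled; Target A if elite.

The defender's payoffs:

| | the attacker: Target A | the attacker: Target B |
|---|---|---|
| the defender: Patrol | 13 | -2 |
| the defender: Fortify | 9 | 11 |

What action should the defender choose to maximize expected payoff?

Compute the defender's expected payoff for each action, taking the expectation over the attacker's type.
E[Patrol] = 0.2·(13) + 0.6·(-2) + 0.2·(13) = 4
E[Fortify] = 0.2·(9) + 0.6·(11) + 0.2·(9) = 10.2
Best response: Fortify (10.2 is the largest).

Fortify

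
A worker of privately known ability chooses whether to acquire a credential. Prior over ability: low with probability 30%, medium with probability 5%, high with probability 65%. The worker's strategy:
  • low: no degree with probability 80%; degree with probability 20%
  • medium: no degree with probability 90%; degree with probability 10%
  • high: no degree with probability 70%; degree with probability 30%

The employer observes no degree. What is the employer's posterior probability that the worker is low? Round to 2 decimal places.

0.32

P(no degree) = 0.3·0.8 + 0.05·0.9 + 0.65·0.7 = 0.74
P(low | no degree) = (0.3·0.8) / 0.74 = 0.24 / 0.74 = 0.324324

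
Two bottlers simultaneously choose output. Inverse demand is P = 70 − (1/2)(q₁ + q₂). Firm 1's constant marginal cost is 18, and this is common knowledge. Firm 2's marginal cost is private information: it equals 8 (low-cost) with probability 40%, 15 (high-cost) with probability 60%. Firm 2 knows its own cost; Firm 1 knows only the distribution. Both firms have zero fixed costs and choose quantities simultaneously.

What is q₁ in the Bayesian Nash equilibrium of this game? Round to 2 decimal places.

30.80

Type-c best response for Firm 2: q₂(c) = (70 − c) − q₁/2.
Firm 1 maximizes expected profit; its first-order condition is 70 − q₁ − (1/2)E[q₂] − 18 = 0.
Substituting E[q₂] and solving: E[c₂] = 12.2, so q₁ = (70 − 2·18 + 12.2)/(3/2) = 30.8.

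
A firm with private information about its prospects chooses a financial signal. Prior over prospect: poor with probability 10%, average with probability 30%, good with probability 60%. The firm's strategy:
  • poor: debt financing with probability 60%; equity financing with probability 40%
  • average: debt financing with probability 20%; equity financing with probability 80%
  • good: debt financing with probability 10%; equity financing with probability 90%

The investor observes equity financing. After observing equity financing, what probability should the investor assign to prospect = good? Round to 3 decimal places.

0.659

Apply Bayes' rule using the sender's strategy as the likelihood.
P(equity financing) = 0.1·0.4 + 0.3·0.8 + 0.6·0.9 = 0.82
P(good | equity financing) = (0.6·0.9) / 0.82 = 0.54 / 0.82 = 0.658537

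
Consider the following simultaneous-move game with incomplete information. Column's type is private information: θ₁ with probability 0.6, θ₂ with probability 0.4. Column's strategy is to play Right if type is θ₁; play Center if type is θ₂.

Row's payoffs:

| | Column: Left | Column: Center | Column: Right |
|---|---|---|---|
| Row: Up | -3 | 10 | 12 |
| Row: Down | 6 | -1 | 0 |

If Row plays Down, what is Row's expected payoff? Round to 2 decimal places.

-0.40

E[Down] = 0.6·0 + 0.4·(-1) = 0 + (-0.4) = -0.4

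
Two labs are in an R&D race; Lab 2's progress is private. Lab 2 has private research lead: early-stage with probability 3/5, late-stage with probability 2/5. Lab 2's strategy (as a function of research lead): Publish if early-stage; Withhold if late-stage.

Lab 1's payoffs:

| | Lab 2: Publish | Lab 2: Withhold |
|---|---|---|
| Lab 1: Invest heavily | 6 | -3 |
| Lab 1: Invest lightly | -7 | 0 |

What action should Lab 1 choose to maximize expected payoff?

Compute Lab 1's expected payoff for each action, taking the expectation over Lab 2's type.
E[Invest heavily] = 3/5·(6) + 2/5·(-3) = 12/5
E[Invest lightly] = 3/5·(-7) + 2/5·(0) = -21/5
Best response: Invest heavily (12/5 is the largest).

Invest heavily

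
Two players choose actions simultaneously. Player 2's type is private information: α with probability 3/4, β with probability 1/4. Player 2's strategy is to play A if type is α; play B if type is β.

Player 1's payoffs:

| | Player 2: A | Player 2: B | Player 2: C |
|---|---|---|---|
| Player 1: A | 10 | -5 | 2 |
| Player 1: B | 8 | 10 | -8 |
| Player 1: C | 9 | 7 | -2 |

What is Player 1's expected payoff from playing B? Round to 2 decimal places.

8.50

Take the expectation over Player 2's type, weighting each type's action by its prior probability.
E[B] = 3/4·8 + 1/4·10 = 6 + 5/2 = 17/2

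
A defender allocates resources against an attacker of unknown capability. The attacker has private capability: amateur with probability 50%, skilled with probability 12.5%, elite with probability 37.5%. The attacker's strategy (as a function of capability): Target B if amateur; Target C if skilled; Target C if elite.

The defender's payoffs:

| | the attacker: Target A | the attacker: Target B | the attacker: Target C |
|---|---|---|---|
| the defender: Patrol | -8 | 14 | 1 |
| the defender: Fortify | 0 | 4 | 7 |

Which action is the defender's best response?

Compute the defender's expected payoff for each action, taking the expectation over the attacker's type.
E[Patrol] = 0.5·(14) + 0.125·(1) + 0.375·(1) = 7.5
E[Fortify] = 0.5·(4) + 0.125·(7) + 0.375·(7) = 5.5
Best response: Patrol (7.5 is the largest).

Patrol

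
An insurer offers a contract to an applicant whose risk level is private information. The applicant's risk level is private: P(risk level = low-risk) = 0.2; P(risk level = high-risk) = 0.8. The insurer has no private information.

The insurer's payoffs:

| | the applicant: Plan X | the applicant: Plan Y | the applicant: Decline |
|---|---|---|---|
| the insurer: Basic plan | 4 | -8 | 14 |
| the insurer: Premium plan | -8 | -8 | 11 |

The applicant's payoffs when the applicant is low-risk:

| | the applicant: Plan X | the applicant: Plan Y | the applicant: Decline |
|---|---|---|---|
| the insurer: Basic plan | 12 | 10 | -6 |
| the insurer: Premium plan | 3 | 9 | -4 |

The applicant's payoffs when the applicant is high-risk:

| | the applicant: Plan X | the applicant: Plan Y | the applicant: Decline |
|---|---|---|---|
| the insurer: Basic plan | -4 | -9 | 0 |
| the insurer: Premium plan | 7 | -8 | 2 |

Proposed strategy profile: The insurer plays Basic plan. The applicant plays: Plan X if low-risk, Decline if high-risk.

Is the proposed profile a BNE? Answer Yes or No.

Yes

A profile is a BNE iff every type of every player is best-responding given beliefs about the other side.
The insurer plays Basic plan: E[Basic plan] = 0.2·(4) + 0.8·(14) = 12; E[Premium plan] = 7.2. Best-responding. ✓
The applicant (risk level low-risk), facing Basic plan: Plan X gives 12, Plan Y gives 10, Decline gives -6. Proposed Plan X is best. ✓
The applicant (risk level high-risk), facing Basic plan: Plan X gives -4, Plan Y gives -9, Decline gives 0. Proposed Decline is best. ✓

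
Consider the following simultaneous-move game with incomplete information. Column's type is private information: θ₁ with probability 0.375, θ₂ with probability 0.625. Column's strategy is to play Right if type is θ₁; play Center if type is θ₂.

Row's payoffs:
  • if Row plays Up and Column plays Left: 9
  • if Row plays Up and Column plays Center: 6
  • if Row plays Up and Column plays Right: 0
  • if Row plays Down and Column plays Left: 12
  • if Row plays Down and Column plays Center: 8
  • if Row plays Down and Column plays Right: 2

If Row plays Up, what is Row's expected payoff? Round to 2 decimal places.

3.75

E[Up] = 0.375·0 + 0.625·6 = 0 + 3.75 = 3.75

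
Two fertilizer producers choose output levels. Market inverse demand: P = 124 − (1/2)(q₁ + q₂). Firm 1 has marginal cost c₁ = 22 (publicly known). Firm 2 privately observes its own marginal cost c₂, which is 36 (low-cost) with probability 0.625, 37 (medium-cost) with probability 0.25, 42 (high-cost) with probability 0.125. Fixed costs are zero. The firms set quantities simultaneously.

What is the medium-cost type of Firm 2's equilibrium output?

48

Type-c best response for Firm 2: q₂(c) = (124 − c) − q₁/2.
Firm 1 maximizes expected profit; its first-order condition is 124 − q₁ − (1/2)E[q₂] − 22 = 0.
Substituting E[q₂] and solving: E[c₂] = 37, so q₁ = (124 − 2·22 + 37)/(3/2) = 78.
q₂(medium-cost) = (124 − 37 − (1/2)·78) = 48.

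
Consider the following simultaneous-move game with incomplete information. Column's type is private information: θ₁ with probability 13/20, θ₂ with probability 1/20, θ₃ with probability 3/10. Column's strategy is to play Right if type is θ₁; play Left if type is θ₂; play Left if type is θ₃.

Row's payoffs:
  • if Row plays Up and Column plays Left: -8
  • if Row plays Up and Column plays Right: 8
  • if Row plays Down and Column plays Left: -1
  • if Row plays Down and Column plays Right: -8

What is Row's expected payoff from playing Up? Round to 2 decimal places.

2.40

Take the expectation over Column's type, weighting each type's action by its prior probability.
E[Up] = 13/20·8 + 1/20·(-8) + 3/10·(-8) = 26/5 + (-2/5) + (-12/5) = 12/5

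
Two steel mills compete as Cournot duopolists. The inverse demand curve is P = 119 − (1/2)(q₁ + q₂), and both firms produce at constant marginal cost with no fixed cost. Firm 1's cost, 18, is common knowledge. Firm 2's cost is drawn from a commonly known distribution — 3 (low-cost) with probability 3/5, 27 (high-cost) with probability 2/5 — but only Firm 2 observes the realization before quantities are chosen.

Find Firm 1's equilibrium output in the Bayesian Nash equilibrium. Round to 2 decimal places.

Each type of Firm 2 best-responds to q₁; Firm 1 best-responds to the expected q₂ over Firm 2's types.
Firm 2 with cost c maximizes (119 − (1/2)(q₁+q₂) − c)·q₂, giving q₂(c) = (119 − c − (1/2)q₁).
E[c₂] = 3/5·3 + 2/5·27 = 12.6
Firm 1's FOC against E[q₂] yields q₁ = (119 − 2·18 + E[c₂])/(3/2) = (119 − 36 + 12.6)/(3/2) = 63.7333.

63.73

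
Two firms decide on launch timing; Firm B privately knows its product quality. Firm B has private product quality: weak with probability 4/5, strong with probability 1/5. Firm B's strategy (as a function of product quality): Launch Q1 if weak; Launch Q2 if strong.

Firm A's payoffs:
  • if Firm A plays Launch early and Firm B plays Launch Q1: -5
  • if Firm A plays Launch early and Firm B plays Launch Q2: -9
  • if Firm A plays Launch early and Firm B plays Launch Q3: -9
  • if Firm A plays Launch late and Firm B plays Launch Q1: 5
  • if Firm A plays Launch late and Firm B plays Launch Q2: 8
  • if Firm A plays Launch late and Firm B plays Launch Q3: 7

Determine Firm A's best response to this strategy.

Launch late

E[Launch early] = 4/5·(-5) + 1/5·(-9) = -29/5
E[Launch late] = 4/5·(5) + 1/5·(8) = 28/5
Best response: Launch late (28/5 is the largest).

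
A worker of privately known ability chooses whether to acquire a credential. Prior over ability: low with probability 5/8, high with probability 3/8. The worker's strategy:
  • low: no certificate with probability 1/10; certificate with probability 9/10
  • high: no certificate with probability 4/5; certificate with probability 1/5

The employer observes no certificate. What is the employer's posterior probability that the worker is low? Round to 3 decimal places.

0.172

P(no certificate) = (5/8)·(1/10) + (3/8)·(4/5) = 29/80
P(low | no certificate) = ((5/8)·(1/10)) / (29/80) = (1/16) / (29/80) = 5/29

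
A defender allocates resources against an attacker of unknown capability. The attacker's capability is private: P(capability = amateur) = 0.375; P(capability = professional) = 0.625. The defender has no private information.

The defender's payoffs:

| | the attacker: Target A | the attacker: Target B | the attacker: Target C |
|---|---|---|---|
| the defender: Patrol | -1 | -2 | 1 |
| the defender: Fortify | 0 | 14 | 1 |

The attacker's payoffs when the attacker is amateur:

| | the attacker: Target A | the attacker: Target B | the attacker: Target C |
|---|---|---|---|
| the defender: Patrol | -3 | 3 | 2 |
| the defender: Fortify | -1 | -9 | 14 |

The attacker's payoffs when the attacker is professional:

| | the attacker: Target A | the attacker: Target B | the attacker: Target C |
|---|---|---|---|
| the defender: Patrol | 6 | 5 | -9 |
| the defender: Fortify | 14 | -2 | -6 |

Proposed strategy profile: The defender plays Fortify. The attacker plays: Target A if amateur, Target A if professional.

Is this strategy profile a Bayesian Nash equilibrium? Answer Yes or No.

A profile is a BNE iff every type of every player is best-responding given beliefs about the other side.
The defender plays Fortify: E[Fortify] = 0.375·(0) + 0.625·(0) = 0; E[Patrol] = -1. Best-responding. ✓
The attacker (capability amateur), facing Fortify: Target A gives -1, Target B gives -9, Target C gives 14. Proposed Target A is not best — profitable deviation exists. ✗
The attacker (capability professional), facing Fortify: Target A gives 14, Target B gives -2, Target C gives -6. Proposed Target A is best. ✓

No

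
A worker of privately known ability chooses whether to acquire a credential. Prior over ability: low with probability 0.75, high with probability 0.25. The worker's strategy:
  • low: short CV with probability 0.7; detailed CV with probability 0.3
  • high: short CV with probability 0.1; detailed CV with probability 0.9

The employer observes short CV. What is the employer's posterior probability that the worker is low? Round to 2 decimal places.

0.95

P(short CV) = 0.75·0.7 + 0.25·0.1 = 0.55
P(low | short CV) = (0.75·0.7) / 0.55 = 0.525 / 0.55 = 0.954545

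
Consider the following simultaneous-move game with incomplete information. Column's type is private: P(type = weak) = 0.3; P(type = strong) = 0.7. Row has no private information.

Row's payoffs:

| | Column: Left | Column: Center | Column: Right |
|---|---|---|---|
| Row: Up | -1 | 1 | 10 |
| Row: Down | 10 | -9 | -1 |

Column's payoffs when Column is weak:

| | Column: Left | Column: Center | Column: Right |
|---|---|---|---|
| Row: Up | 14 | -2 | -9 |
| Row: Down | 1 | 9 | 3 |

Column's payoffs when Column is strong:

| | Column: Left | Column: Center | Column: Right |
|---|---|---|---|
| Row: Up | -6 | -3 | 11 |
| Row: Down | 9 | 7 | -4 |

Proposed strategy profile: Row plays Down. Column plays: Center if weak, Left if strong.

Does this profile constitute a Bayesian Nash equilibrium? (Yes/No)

Row plays Down: E[Down] = 0.3·(-9) + 0.7·(10) = 4.3; E[Up] = -0.4. Best-responding. ✓
Column (type weak), facing Down: Left gives 1, Center gives 9, Right gives 3. Proposed Center is best. ✓
Column (type strong), facing Down: Left gives 9, Center gives 7, Right gives -4. Proposed Left is best. ✓

Yes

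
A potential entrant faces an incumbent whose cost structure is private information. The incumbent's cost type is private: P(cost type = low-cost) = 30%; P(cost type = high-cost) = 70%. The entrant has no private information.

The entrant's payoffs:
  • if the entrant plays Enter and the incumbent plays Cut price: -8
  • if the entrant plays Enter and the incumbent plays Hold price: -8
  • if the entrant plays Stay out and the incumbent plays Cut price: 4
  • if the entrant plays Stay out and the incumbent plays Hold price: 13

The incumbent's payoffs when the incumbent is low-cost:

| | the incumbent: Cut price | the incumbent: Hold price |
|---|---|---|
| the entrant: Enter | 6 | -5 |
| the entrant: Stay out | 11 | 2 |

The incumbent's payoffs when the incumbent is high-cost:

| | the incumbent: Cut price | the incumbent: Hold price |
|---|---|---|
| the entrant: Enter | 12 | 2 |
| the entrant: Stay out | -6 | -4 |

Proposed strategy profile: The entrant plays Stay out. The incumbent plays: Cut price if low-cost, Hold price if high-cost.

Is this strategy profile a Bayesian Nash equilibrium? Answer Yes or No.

The entrant plays Stay out: E[Stay out] = 0.3·(4) + 0.7·(13) = 10.3; E[Enter] = -8. Best-responding. ✓
The incumbent (cost type low-cost), facing Stay out: Cut price gives 11, Hold price gives 2. Proposed Cut price is best. ✓
The incumbent (cost type high-cost), facing Stay out: Cut price gives -6, Hold price gives -4. Proposed Hold price is best. ✓

Yes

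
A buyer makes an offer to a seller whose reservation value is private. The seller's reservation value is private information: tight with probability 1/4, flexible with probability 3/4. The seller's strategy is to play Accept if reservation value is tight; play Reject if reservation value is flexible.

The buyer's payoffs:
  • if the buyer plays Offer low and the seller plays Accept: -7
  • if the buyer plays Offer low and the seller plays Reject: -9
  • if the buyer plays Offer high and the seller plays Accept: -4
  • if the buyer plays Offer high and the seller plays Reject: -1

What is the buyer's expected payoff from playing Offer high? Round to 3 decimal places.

Take the expectation over the seller's reservation value, weighting each type's action by its prior probability.
E[Offer high] = 1/4·(-4) + 3/4·(-1) = (-1) + (-3/4) = -7/4

-1.750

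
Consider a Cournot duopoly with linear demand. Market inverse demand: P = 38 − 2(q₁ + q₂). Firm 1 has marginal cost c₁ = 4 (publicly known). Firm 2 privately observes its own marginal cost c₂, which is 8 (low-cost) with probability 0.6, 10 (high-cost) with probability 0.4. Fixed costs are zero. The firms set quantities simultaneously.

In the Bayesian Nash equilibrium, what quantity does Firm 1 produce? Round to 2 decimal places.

6.47

Each type of Firm 2 best-responds to q₁; Firm 1 best-responds to the expected q₂ over Firm 2's types.
Firm 2 with cost c maximizes (38 − 2(q₁+q₂) − c)·q₂, giving q₂(c) = (38 − c − 2q₁)/4.
E[c₂] = 0.6·8 + 0.4·10 = 8.8
Firm 1's FOC against E[q₂] yields q₁ = (38 − 2·4 + E[c₂])/6 = (38 − 8 + 8.8)/6 = 6.46667.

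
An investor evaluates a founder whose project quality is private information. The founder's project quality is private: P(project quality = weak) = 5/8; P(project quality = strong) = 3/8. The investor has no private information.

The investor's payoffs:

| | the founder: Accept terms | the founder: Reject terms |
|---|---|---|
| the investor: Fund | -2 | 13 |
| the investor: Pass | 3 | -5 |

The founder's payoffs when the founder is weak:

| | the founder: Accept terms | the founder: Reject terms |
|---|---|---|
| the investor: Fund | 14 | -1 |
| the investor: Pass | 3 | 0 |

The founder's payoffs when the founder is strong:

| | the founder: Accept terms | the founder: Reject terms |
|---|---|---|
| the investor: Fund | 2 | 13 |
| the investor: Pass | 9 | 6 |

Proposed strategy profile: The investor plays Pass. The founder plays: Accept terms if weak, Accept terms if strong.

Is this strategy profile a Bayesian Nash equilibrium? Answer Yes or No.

The investor plays Pass: E[Pass] = 5/8·(3) + 3/8·(3) = 3; E[Fund] = -2. Best-responding. ✓
The founder (project quality weak), facing Pass: Accept terms gives 3, Reject terms gives 0. Proposed Accept terms is best. ✓
The founder (project quality strong), facing Pass: Accept terms gives 9, Reject terms gives 6. Proposed Accept terms is best. ✓

Yes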